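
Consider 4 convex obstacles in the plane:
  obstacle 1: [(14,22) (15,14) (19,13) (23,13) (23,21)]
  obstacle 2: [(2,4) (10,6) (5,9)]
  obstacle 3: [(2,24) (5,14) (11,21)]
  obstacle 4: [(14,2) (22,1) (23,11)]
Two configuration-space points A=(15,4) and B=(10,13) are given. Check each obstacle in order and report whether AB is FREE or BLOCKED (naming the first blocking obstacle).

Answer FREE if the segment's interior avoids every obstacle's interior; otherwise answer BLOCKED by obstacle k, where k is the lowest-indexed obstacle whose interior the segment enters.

Obstacle 1 [(14,22) (15,14) (19,13) (23,13) (23,21)]:
  edge (14,22)–(15,14): clear
  edge (15,14)–(19,13): clear
  edge (19,13)–(23,13): clear
  edge (23,13)–(23,21): clear
  edge (23,21)–(14,22): clear
  midpoint (25/2,17/2) outside
  → clear
Obstacle 2 [(2,4) (10,6) (5,9)]:
  edge (2,4)–(10,6): clear
  edge (10,6)–(5,9): clear
  edge (5,9)–(2,4): clear
  midpoint (25/2,17/2) outside
  → clear
Obstacle 3 [(2,24) (5,14) (11,21)]:
  edge (2,24)–(5,14): clear
  edge (5,14)–(11,21): clear
  edge (11,21)–(2,24): clear
  midpoint (25/2,17/2) outside
  → clear
Obstacle 4 [(14,2) (22,1) (23,11)]:
  edge (14,2)–(22,1): clear
  edge (22,1)–(23,11): clear
  edge (23,11)–(14,2): clear
  midpoint (25/2,17/2) outside
  → clear

FREE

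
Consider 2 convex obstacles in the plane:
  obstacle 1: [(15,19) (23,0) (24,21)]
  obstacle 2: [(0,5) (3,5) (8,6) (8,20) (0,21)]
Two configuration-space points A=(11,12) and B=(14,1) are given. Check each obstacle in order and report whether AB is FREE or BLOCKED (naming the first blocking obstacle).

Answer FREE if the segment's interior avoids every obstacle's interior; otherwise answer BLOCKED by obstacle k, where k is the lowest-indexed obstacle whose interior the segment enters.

FREE

Obstacle 1 [(15,19) (23,0) (24,21)]:
  edge (15,19)–(23,0): clear
  edge (23,0)–(24,21): clear
  edge (24,21)–(15,19): clear
  midpoint (25/2,13/2) outside
  → clear
Obstacle 2 [(0,5) (3,5) (8,6) (8,20) (0,21)]:
  edge (0,5)–(3,5): clear
  edge (3,5)–(8,6): clear
  edge (8,6)–(8,20): clear
  edge (8,20)–(0,21): clear
  edge (0,21)–(0,5): clear
  midpoint (25/2,13/2) outside
  → clear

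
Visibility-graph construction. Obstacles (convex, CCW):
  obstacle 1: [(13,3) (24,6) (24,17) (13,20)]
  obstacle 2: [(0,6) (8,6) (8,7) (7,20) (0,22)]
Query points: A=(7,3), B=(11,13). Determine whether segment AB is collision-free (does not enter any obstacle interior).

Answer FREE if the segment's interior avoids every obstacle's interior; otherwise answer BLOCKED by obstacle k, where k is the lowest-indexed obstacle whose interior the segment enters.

Obstacle 1 [(13,3) (24,6) (24,17) (13,20)]:
  edge (13,3)–(24,6): clear
  edge (24,6)–(24,17): clear
  edge (24,17)–(13,20): clear
  edge (13,20)–(13,3): clear
  midpoint (9,8) outside
  → clear
Obstacle 2 [(0,6) (8,6) (8,7) (7,20) (0,22)]:
  edge (0,6)–(8,6): clear
  edge (8,6)–(8,7): clear
  edge (8,7)–(7,20): clear
  edge (7,20)–(0,22): clear
  edge (0,22)–(0,6): clear
  midpoint (9,8) outside
  → clear

FREE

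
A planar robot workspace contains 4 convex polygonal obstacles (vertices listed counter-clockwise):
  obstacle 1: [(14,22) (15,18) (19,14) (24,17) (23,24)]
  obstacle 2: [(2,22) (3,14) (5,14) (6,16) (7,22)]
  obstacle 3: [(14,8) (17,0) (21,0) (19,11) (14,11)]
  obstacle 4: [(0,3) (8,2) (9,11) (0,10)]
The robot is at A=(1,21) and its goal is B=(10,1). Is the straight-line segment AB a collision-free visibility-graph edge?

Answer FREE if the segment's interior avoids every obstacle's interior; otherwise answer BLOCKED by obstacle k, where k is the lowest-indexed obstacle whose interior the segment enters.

Obstacle 1 [(14,22) (15,18) (19,14) (24,17) (23,24)]:
  edge (14,22)–(15,18): clear
  edge (15,18)–(19,14): clear
  edge (19,14)–(24,17): clear
  edge (24,17)–(23,24): clear
  edge (23,24)–(14,22): clear
  midpoint (11/2,11) outside
  → clear
Obstacle 2 [(2,22) (3,14) (5,14) (6,16) (7,22)]:
  edge (2,22)–(3,14): crosses AB
  edge (3,14)–(5,14): crosses AB
  edge (5,14)–(6,16): clear
  edge (6,16)–(7,22): clear
  edge (7,22)–(2,22): clear
  → BLOCKED
Obstacle 3 [(14,8) (17,0) (21,0) (19,11) (14,11)]:
  edge (14,8)–(17,0): clear
  edge (17,0)–(21,0): clear
  edge (21,0)–(19,11): clear
  edge (19,11)–(14,11): clear
  edge (14,11)–(14,8): clear
  midpoint (11/2,11) outside
  → clear
Obstacle 4 [(0,3) (8,2) (9,11) (0,10)]:
  edge (0,3)–(8,2): clear
  edge (8,2)–(9,11): crosses AB
  edge (9,11)–(0,10): crosses AB
  edge (0,10)–(0,3): clear
  → BLOCKED

BLOCKED by obstacle 2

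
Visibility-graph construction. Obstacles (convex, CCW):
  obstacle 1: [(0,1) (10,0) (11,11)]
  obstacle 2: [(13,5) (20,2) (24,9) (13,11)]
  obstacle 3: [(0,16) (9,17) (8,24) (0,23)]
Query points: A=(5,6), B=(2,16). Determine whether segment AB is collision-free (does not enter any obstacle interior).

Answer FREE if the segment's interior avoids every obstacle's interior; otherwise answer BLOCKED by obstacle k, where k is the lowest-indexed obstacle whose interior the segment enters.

FREE

Obstacle 1 [(0,1) (10,0) (11,11)]:
  edge (0,1)–(10,0): clear
  edge (10,0)–(11,11): clear
  edge (11,11)–(0,1): clear
  midpoint (7/2,11) outside
  → clear
Obstacle 2 [(13,5) (20,2) (24,9) (13,11)]:
  edge (13,5)–(20,2): clear
  edge (20,2)–(24,9): clear
  edge (24,9)–(13,11): clear
  edge (13,11)–(13,5): clear
  midpoint (7/2,11) outside
  → clear
Obstacle 3 [(0,16) (9,17) (8,24) (0,23)]:
  edge (0,16)–(9,17): clear
  edge (9,17)–(8,24): clear
  edge (8,24)–(0,23): clear
  edge (0,23)–(0,16): clear
  midpoint (7/2,11) outside
  → clear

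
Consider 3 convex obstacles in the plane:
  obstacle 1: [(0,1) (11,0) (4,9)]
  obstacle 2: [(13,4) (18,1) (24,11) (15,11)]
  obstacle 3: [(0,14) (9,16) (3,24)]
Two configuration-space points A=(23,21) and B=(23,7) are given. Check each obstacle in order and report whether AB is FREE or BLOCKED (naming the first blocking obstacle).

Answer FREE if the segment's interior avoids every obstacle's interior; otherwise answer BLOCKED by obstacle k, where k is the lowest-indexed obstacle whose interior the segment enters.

BLOCKED by obstacle 2

Obstacle 1 [(0,1) (11,0) (4,9)]:
  edge (0,1)–(11,0): clear
  edge (11,0)–(4,9): clear
  edge (4,9)–(0,1): clear
  midpoint (23,14) outside
  → clear
Obstacle 2 [(13,4) (18,1) (24,11) (15,11)]:
  edge (13,4)–(18,1): clear
  edge (18,1)–(24,11): crosses AB
  edge (24,11)–(15,11): crosses AB
  edge (15,11)–(13,4): clear
  → BLOCKED
Obstacle 3 [(0,14) (9,16) (3,24)]:
  edge (0,14)–(9,16): clear
  edge (9,16)–(3,24): clear
  edge (3,24)–(0,14): clear
  midpoint (23,14) outside
  → clear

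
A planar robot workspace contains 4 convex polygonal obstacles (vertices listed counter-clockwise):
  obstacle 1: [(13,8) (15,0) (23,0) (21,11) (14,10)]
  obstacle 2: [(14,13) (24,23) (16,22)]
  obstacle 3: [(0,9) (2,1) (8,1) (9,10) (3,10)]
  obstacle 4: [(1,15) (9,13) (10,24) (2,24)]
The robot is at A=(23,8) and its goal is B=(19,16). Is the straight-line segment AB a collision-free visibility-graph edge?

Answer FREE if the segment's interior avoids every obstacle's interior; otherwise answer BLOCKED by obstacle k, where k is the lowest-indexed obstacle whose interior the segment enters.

Obstacle 1 [(13,8) (15,0) (23,0) (21,11) (14,10)]:
  edge (13,8)–(15,0): clear
  edge (15,0)–(23,0): clear
  edge (23,0)–(21,11): clear
  edge (21,11)–(14,10): clear
  edge (14,10)–(13,8): clear
  midpoint (21,12) outside
  → clear
Obstacle 2 [(14,13) (24,23) (16,22)]:
  edge (14,13)–(24,23): clear
  edge (24,23)–(16,22): clear
  edge (16,22)–(14,13): clear
  midpoint (21,12) outside
  → clear
Obstacle 3 [(0,9) (2,1) (8,1) (9,10) (3,10)]:
  edge (0,9)–(2,1): clear
  edge (2,1)–(8,1): clear
  edge (8,1)–(9,10): clear
  edge (9,10)–(3,10): clear
  edge (3,10)–(0,9): clear
  midpoint (21,12) outside
  → clear
Obstacle 4 [(1,15) (9,13) (10,24) (2,24)]:
  edge (1,15)–(9,13): clear
  edge (9,13)–(10,24): clear
  edge (10,24)–(2,24): clear
  edge (2,24)–(1,15): clear
  midpoint (21,12) outside
  → clear

FREE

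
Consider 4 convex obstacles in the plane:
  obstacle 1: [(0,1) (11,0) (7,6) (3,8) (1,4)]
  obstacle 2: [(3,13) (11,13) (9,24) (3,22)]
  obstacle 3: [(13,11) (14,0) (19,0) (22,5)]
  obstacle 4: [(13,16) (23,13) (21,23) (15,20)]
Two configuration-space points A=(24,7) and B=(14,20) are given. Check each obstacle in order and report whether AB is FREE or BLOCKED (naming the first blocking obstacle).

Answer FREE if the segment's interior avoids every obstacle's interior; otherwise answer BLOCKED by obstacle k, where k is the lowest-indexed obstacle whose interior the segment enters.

Obstacle 1 [(0,1) (11,0) (7,6) (3,8) (1,4)]:
  edge (0,1)–(11,0): clear
  edge (11,0)–(7,6): clear
  edge (7,6)–(3,8): clear
  edge (3,8)–(1,4): clear
  edge (1,4)–(0,1): clear
  midpoint (19,27/2) outside
  → clear
Obstacle 2 [(3,13) (11,13) (9,24) (3,22)]:
  edge (3,13)–(11,13): clear
  edge (11,13)–(9,24): clear
  edge (9,24)–(3,22): clear
  edge (3,22)–(3,13): clear
  midpoint (19,27/2) outside
  → clear
Obstacle 3 [(13,11) (14,0) (19,0) (22,5)]:
  edge (13,11)–(14,0): clear
  edge (14,0)–(19,0): clear
  edge (19,0)–(22,5): clear
  edge (22,5)–(13,11): clear
  midpoint (19,27/2) outside
  → clear
Obstacle 4 [(13,16) (23,13) (21,23) (15,20)]:
  edge (13,16)–(23,13): crosses AB
  edge (23,13)–(21,23): clear
  edge (21,23)–(15,20): clear
  edge (15,20)–(13,16): crosses AB
  → BLOCKED

BLOCKED by obstacle 4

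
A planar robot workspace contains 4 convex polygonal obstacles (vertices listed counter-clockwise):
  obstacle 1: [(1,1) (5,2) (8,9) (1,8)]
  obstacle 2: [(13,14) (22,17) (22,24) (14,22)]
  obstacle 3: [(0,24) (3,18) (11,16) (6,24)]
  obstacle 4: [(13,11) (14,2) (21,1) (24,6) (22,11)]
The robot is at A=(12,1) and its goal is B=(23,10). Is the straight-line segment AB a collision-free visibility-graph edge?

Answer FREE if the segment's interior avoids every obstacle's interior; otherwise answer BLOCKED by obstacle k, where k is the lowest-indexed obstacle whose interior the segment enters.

Obstacle 1 [(1,1) (5,2) (8,9) (1,8)]:
  edge (1,1)–(5,2): clear
  edge (5,2)–(8,9): clear
  edge (8,9)–(1,8): clear
  edge (1,8)–(1,1): clear
  midpoint (35/2,11/2) outside
  → clear
Obstacle 2 [(13,14) (22,17) (22,24) (14,22)]:
  edge (13,14)–(22,17): clear
  edge (22,17)–(22,24): clear
  edge (22,24)–(14,22): clear
  edge (14,22)–(13,14): clear
  midpoint (35/2,11/2) outside
  → clear
Obstacle 3 [(0,24) (3,18) (11,16) (6,24)]:
  edge (0,24)–(3,18): clear
  edge (3,18)–(11,16): clear
  edge (11,16)–(6,24): clear
  edge (6,24)–(0,24): clear
  midpoint (35/2,11/2) outside
  → clear
Obstacle 4 [(13,11) (14,2) (21,1) (24,6) (22,11)]:
  edge (13,11)–(14,2): crosses AB
  edge (14,2)–(21,1): clear
  edge (21,1)–(24,6): clear
  edge (24,6)–(22,11): crosses AB
  edge (22,11)–(13,11): clear
  → BLOCKED

BLOCKED by obstacle 4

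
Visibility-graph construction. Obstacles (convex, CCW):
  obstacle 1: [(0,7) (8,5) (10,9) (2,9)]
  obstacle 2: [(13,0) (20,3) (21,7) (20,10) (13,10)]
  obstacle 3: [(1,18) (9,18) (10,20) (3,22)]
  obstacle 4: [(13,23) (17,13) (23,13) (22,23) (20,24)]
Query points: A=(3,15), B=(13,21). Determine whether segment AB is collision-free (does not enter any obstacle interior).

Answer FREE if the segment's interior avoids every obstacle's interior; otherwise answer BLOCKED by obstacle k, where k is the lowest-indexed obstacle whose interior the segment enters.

Obstacle 1 [(0,7) (8,5) (10,9) (2,9)]:
  edge (0,7)–(8,5): clear
  edge (8,5)–(10,9): clear
  edge (10,9)–(2,9): clear
  edge (2,9)–(0,7): clear
  midpoint (8,18) outside
  → clear
Obstacle 2 [(13,0) (20,3) (21,7) (20,10) (13,10)]:
  edge (13,0)–(20,3): clear
  edge (20,3)–(21,7): clear
  edge (21,7)–(20,10): clear
  edge (20,10)–(13,10): clear
  edge (13,10)–(13,0): clear
  midpoint (8,18) outside
  → clear
Obstacle 3 [(1,18) (9,18) (10,20) (3,22)]:
  edge (1,18)–(9,18): crosses AB
  edge (9,18)–(10,20): crosses AB
  edge (10,20)–(3,22): clear
  edge (3,22)–(1,18): clear
  → BLOCKED
Obstacle 4 [(13,23) (17,13) (23,13) (22,23) (20,24)]:
  edge (13,23)–(17,13): clear
  edge (17,13)–(23,13): clear
  edge (23,13)–(22,23): clear
  edge (22,23)–(20,24): clear
  edge (20,24)–(13,23): clear
  midpoint (8,18) outside
  → clear

BLOCKED by obstacle 3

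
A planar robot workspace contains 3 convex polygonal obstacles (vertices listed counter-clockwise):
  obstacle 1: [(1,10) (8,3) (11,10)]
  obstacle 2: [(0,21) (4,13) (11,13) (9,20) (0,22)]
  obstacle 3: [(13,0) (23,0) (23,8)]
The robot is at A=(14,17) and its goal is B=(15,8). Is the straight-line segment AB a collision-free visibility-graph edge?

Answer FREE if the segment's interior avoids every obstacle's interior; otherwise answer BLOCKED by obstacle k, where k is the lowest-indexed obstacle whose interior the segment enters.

FREE

Obstacle 1 [(1,10) (8,3) (11,10)]:
  edge (1,10)–(8,3): clear
  edge (8,3)–(11,10): clear
  edge (11,10)–(1,10): clear
  midpoint (29/2,25/2) outside
  → clear
Obstacle 2 [(0,21) (4,13) (11,13) (9,20) (0,22)]:
  edge (0,21)–(4,13): clear
  edge (4,13)–(11,13): clear
  edge (11,13)–(9,20): clear
  edge (9,20)–(0,22): clear
  edge (0,22)–(0,21): clear
  midpoint (29/2,25/2) outside
  → clear
Obstacle 3 [(13,0) (23,0) (23,8)]:
  edge (13,0)–(23,0): clear
  edge (23,0)–(23,8): clear
  edge (23,8)–(13,0): clear
  midpoint (29/2,25/2) outside
  → clear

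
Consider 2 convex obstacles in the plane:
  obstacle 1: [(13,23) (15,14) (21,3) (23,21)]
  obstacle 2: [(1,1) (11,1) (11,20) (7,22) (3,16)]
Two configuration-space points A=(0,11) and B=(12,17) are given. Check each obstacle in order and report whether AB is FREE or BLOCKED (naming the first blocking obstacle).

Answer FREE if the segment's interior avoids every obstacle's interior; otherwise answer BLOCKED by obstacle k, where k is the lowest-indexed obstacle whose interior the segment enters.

Obstacle 1 [(13,23) (15,14) (21,3) (23,21)]:
  edge (13,23)–(15,14): clear
  edge (15,14)–(21,3): clear
  edge (21,3)–(23,21): clear
  edge (23,21)–(13,23): clear
  midpoint (6,14) outside
  → clear
Obstacle 2 [(1,1) (11,1) (11,20) (7,22) (3,16)]:
  edge (1,1)–(11,1): clear
  edge (11,1)–(11,20): crosses AB
  edge (11,20)–(7,22): clear
  edge (7,22)–(3,16): clear
  edge (3,16)–(1,1): crosses AB
  → BLOCKED

BLOCKED by obstacle 2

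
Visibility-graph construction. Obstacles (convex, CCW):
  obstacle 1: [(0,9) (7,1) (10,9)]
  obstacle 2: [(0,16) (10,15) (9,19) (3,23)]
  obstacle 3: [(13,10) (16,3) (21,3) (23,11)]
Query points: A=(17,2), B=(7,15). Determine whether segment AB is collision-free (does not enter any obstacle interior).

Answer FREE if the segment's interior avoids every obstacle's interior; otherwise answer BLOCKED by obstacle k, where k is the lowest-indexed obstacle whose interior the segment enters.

Obstacle 1 [(0,9) (7,1) (10,9)]:
  edge (0,9)–(7,1): clear
  edge (7,1)–(10,9): clear
  edge (10,9)–(0,9): clear
  midpoint (12,17/2) outside
  → clear
Obstacle 2 [(0,16) (10,15) (9,19) (3,23)]:
  edge (0,16)–(10,15): clear
  edge (10,15)–(9,19): clear
  edge (9,19)–(3,23): clear
  edge (3,23)–(0,16): clear
  midpoint (12,17/2) outside
  → clear
Obstacle 3 [(13,10) (16,3) (21,3) (23,11)]:
  edge (13,10)–(16,3): crosses AB
  edge (16,3)–(21,3): crosses AB
  edge (21,3)–(23,11): clear
  edge (23,11)–(13,10): clear
  → BLOCKED

BLOCKED by obstacle 3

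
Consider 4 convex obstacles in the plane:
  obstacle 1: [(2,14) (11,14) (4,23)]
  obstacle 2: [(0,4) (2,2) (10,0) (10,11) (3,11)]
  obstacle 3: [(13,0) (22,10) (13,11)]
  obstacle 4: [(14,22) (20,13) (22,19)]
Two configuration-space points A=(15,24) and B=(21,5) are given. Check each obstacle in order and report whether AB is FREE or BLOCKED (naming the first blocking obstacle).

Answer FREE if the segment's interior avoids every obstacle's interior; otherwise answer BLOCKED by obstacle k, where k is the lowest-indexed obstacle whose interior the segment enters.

Obstacle 1 [(2,14) (11,14) (4,23)]:
  edge (2,14)–(11,14): clear
  edge (11,14)–(4,23): clear
  edge (4,23)–(2,14): clear
  midpoint (18,29/2) outside
  → clear
Obstacle 2 [(0,4) (2,2) (10,0) (10,11) (3,11)]:
  edge (0,4)–(2,2): clear
  edge (2,2)–(10,0): clear
  edge (10,0)–(10,11): clear
  edge (10,11)–(3,11): clear
  edge (3,11)–(0,4): clear
  midpoint (18,29/2) outside
  → clear
Obstacle 3 [(13,0) (22,10) (13,11)]:
  edge (13,0)–(22,10): crosses AB
  edge (22,10)–(13,11): crosses AB
  edge (13,11)–(13,0): clear
  → BLOCKED
Obstacle 4 [(14,22) (20,13) (22,19)]:
  edge (14,22)–(20,13): crosses AB
  edge (20,13)–(22,19): clear
  edge (22,19)–(14,22): crosses AB
  → BLOCKED

BLOCKED by obstacle 3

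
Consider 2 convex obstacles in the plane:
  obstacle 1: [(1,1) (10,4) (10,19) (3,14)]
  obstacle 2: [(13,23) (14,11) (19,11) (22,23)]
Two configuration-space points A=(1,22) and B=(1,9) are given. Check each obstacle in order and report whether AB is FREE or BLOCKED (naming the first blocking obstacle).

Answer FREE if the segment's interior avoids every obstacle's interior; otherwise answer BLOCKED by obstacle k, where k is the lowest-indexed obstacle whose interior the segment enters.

Obstacle 1 [(1,1) (10,4) (10,19) (3,14)]:
  edge (1,1)–(10,4): clear
  edge (10,4)–(10,19): clear
  edge (10,19)–(3,14): clear
  edge (3,14)–(1,1): clear
  midpoint (1,31/2) outside
  → clear
Obstacle 2 [(13,23) (14,11) (19,11) (22,23)]:
  edge (13,23)–(14,11): clear
  edge (14,11)–(19,11): clear
  edge (19,11)–(22,23): clear
  edge (22,23)–(13,23): clear
  midpoint (1,31/2) outside
  → clear

FREE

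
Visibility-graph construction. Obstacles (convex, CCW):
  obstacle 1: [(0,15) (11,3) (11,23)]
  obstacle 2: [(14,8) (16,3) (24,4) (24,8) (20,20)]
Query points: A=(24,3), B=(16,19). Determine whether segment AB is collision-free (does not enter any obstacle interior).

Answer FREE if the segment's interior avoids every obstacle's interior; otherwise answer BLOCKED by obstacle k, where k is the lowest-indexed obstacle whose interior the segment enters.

Obstacle 1 [(0,15) (11,3) (11,23)]:
  edge (0,15)–(11,3): clear
  edge (11,3)–(11,23): clear
  edge (11,23)–(0,15): clear
  midpoint (20,11) outside
  → clear
Obstacle 2 [(14,8) (16,3) (24,4) (24,8) (20,20)]:
  edge (14,8)–(16,3): clear
  edge (16,3)–(24,4): crosses AB
  edge (24,4)–(24,8): clear
  edge (24,8)–(20,20): clear
  edge (20,20)–(14,8): crosses AB
  → BLOCKED

BLOCKED by obstacle 2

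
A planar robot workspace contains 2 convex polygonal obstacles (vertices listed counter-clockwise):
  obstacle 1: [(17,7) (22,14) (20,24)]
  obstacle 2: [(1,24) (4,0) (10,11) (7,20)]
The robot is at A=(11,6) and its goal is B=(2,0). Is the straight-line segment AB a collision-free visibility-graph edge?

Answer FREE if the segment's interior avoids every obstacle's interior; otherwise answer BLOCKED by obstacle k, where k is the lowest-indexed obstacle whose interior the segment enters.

BLOCKED by obstacle 2

Obstacle 1 [(17,7) (22,14) (20,24)]:
  edge (17,7)–(22,14): clear
  edge (22,14)–(20,24): clear
  edge (20,24)–(17,7): clear
  midpoint (13/2,3) outside
  → clear
Obstacle 2 [(1,24) (4,0) (10,11) (7,20)]:
  edge (1,24)–(4,0): crosses AB
  edge (4,0)–(10,11): crosses AB
  edge (10,11)–(7,20): clear
  edge (7,20)–(1,24): clear
  → BLOCKED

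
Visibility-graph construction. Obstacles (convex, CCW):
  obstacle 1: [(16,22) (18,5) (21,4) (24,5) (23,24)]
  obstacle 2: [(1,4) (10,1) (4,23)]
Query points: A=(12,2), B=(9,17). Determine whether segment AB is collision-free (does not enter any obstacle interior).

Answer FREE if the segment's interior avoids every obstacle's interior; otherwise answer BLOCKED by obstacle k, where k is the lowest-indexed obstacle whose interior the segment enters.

Obstacle 1 [(16,22) (18,5) (21,4) (24,5) (23,24)]:
  edge (16,22)–(18,5): clear
  edge (18,5)–(21,4): clear
  edge (21,4)–(24,5): clear
  edge (24,5)–(23,24): clear
  edge (23,24)–(16,22): clear
  midpoint (21/2,19/2) outside
  → clear
Obstacle 2 [(1,4) (10,1) (4,23)]:
  edge (1,4)–(10,1): clear
  edge (10,1)–(4,23): clear
  edge (4,23)–(1,4): clear
  midpoint (21/2,19/2) outside
  → clear

FREE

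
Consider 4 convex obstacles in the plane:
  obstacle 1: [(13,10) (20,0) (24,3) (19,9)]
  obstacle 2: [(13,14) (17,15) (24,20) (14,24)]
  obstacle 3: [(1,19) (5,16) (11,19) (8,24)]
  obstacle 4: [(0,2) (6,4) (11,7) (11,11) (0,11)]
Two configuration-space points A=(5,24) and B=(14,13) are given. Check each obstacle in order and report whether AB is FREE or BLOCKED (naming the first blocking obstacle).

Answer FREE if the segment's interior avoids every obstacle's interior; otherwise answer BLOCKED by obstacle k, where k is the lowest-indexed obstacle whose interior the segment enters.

BLOCKED by obstacle 2

Obstacle 1 [(13,10) (20,0) (24,3) (19,9)]:
  edge (13,10)–(20,0): clear
  edge (20,0)–(24,3): clear
  edge (24,3)–(19,9): clear
  edge (19,9)–(13,10): clear
  midpoint (19/2,37/2) outside
  → clear
Obstacle 2 [(13,14) (17,15) (24,20) (14,24)]:
  edge (13,14)–(17,15): crosses AB
  edge (17,15)–(24,20): clear
  edge (24,20)–(14,24): clear
  edge (14,24)–(13,14): crosses AB
  → BLOCKED
Obstacle 3 [(1,19) (5,16) (11,19) (8,24)]:
  edge (1,19)–(5,16): clear
  edge (5,16)–(11,19): crosses AB
  edge (11,19)–(8,24): clear
  edge (8,24)–(1,19): crosses AB
  → BLOCKED
Obstacle 4 [(0,2) (6,4) (11,7) (11,11) (0,11)]:
  edge (0,2)–(6,4): clear
  edge (6,4)–(11,7): clear
  edge (11,7)–(11,11): clear
  edge (11,11)–(0,11): clear
  edge (0,11)–(0,2): clear
  midpoint (19/2,37/2) outside
  → clear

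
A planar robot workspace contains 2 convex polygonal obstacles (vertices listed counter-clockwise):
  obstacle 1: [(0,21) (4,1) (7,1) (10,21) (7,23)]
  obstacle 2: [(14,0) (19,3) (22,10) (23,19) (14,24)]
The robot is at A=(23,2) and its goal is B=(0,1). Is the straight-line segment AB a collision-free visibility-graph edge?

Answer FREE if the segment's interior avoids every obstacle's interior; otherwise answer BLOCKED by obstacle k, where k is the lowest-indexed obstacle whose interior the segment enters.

BLOCKED by obstacle 1

Obstacle 1 [(0,21) (4,1) (7,1) (10,21) (7,23)]:
  edge (0,21)–(4,1): crosses AB
  edge (4,1)–(7,1): clear
  edge (7,1)–(10,21): crosses AB
  edge (10,21)–(7,23): clear
  edge (7,23)–(0,21): clear
  → BLOCKED
Obstacle 2 [(14,0) (19,3) (22,10) (23,19) (14,24)]:
  edge (14,0)–(19,3): crosses AB
  edge (19,3)–(22,10): clear
  edge (22,10)–(23,19): clear
  edge (23,19)–(14,24): clear
  edge (14,24)–(14,0): crosses AB
  → BLOCKED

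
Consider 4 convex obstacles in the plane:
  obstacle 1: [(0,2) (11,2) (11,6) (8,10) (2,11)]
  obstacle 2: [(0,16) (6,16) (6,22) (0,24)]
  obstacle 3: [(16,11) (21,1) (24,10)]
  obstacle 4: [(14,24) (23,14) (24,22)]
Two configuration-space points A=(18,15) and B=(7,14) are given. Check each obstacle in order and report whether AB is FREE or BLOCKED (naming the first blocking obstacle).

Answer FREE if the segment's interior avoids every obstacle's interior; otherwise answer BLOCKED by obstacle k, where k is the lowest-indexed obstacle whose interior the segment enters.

Obstacle 1 [(0,2) (11,2) (11,6) (8,10) (2,11)]:
  edge (0,2)–(11,2): clear
  edge (11,2)–(11,6): clear
  edge (11,6)–(8,10): clear
  edge (8,10)–(2,11): clear
  edge (2,11)–(0,2): clear
  midpoint (25/2,29/2) outside
  → clear
Obstacle 2 [(0,16) (6,16) (6,22) (0,24)]:
  edge (0,16)–(6,16): clear
  edge (6,16)–(6,22): clear
  edge (6,22)–(0,24): clear
  edge (0,24)–(0,16): clear
  midpoint (25/2,29/2) outside
  → clear
Obstacle 3 [(16,11) (21,1) (24,10)]:
  edge (16,11)–(21,1): clear
  edge (21,1)–(24,10): clear
  edge (24,10)–(16,11): clear
  midpoint (25/2,29/2) outside
  → clear
Obstacle 4 [(14,24) (23,14) (24,22)]:
  edge (14,24)–(23,14): clear
  edge (23,14)–(24,22): clear
  edge (24,22)–(14,24): clear
  midpoint (25/2,29/2) outside
  → clear

FREE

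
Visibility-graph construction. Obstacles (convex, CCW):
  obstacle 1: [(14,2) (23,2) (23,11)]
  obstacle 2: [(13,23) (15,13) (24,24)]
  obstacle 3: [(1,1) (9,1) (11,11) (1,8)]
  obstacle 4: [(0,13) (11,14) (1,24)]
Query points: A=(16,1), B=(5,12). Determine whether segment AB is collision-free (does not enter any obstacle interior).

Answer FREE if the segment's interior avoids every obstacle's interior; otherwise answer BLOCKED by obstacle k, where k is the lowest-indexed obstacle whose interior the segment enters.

BLOCKED by obstacle 1

Obstacle 1 [(14,2) (23,2) (23,11)]:
  edge (14,2)–(23,2): crosses AB
  edge (23,2)–(23,11): clear
  edge (23,11)–(14,2): crosses AB
  → BLOCKED
Obstacle 2 [(13,23) (15,13) (24,24)]:
  edge (13,23)–(15,13): clear
  edge (15,13)–(24,24): clear
  edge (24,24)–(13,23): clear
  midpoint (21/2,13/2) outside
  → clear
Obstacle 3 [(1,1) (9,1) (11,11) (1,8)]:
  edge (1,1)–(9,1): clear
  edge (9,1)–(11,11): crosses AB
  edge (11,11)–(1,8): crosses AB
  edge (1,8)–(1,1): clear
  → BLOCKED
Obstacle 4 [(0,13) (11,14) (1,24)]:
  edge (0,13)–(11,14): clear
  edge (11,14)–(1,24): clear
  edge (1,24)–(0,13): clear
  midpoint (21/2,13/2) outside
  → clear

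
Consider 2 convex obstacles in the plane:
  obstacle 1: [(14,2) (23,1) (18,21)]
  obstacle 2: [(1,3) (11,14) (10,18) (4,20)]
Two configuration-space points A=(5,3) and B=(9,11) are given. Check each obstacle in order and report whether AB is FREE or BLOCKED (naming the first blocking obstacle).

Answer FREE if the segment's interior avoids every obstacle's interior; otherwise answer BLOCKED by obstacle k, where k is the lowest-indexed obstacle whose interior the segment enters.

Obstacle 1 [(14,2) (23,1) (18,21)]:
  edge (14,2)–(23,1): clear
  edge (23,1)–(18,21): clear
  edge (18,21)–(14,2): clear
  midpoint (7,7) outside
  → clear
Obstacle 2 [(1,3) (11,14) (10,18) (4,20)]:
  edge (1,3)–(11,14): clear
  edge (11,14)–(10,18): clear
  edge (10,18)–(4,20): clear
  edge (4,20)–(1,3): clear
  midpoint (7,7) outside
  → clear

FREE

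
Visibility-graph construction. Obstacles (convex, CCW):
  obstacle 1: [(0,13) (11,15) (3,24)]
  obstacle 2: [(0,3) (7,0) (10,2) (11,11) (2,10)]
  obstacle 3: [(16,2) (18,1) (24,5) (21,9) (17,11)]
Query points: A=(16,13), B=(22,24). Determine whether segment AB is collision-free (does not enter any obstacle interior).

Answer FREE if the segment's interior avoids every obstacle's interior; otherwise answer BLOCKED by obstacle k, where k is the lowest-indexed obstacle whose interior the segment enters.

Obstacle 1 [(0,13) (11,15) (3,24)]:
  edge (0,13)–(11,15): clear
  edge (11,15)–(3,24): clear
  edge (3,24)–(0,13): clear
  midpoint (19,37/2) outside
  → clear
Obstacle 2 [(0,3) (7,0) (10,2) (11,11) (2,10)]:
  edge (0,3)–(7,0): clear
  edge (7,0)–(10,2): clear
  edge (10,2)–(11,11): clear
  edge (11,11)–(2,10): clear
  edge (2,10)–(0,3): clear
  midpoint (19,37/2) outside
  → clear
Obstacle 3 [(16,2) (18,1) (24,5) (21,9) (17,11)]:
  edge (16,2)–(18,1): clear
  edge (18,1)–(24,5): clear
  edge (24,5)–(21,9): clear
  edge (21,9)–(17,11): clear
  edge (17,11)–(16,2): clear
  midpoint (19,37/2) outside
  → clear

FREE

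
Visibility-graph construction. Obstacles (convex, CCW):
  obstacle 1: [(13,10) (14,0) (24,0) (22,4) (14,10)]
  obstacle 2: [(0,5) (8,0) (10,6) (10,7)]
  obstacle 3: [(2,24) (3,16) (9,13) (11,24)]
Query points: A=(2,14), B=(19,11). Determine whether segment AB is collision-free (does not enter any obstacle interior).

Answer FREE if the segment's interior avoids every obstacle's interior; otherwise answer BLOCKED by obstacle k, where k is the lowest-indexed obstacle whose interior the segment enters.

FREE

Obstacle 1 [(13,10) (14,0) (24,0) (22,4) (14,10)]:
  edge (13,10)–(14,0): clear
  edge (14,0)–(24,0): clear
  edge (24,0)–(22,4): clear
  edge (22,4)–(14,10): clear
  edge (14,10)–(13,10): clear
  midpoint (21/2,25/2) outside
  → clear
Obstacle 2 [(0,5) (8,0) (10,6) (10,7)]:
  edge (0,5)–(8,0): clear
  edge (8,0)–(10,6): clear
  edge (10,6)–(10,7): clear
  edge (10,7)–(0,5): clear
  midpoint (21/2,25/2) outside
  → clear
Obstacle 3 [(2,24) (3,16) (9,13) (11,24)]:
  edge (2,24)–(3,16): clear
  edge (3,16)–(9,13): clear
  edge (9,13)–(11,24): clear
  edge (11,24)–(2,24): clear
  midpoint (21/2,25/2) outside
  → clear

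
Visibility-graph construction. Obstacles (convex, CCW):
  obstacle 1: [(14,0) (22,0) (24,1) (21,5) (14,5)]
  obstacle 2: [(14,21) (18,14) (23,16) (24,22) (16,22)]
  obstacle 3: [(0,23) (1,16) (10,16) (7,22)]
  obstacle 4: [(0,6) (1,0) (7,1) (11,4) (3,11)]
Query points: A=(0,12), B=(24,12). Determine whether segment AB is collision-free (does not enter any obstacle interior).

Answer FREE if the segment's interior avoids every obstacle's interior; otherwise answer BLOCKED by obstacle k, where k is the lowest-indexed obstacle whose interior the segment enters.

Obstacle 1 [(14,0) (22,0) (24,1) (21,5) (14,5)]:
  edge (14,0)–(22,0): clear
  edge (22,0)–(24,1): clear
  edge (24,1)–(21,5): clear
  edge (21,5)–(14,5): clear
  edge (14,5)–(14,0): clear
  midpoint (12,12) outside
  → clear
Obstacle 2 [(14,21) (18,14) (23,16) (24,22) (16,22)]:
  edge (14,21)–(18,14): clear
  edge (18,14)–(23,16): clear
  edge (23,16)–(24,22): clear
  edge (24,22)–(16,22): clear
  edge (16,22)–(14,21): clear
  midpoint (12,12) outside
  → clear
Obstacle 3 [(0,23) (1,16) (10,16) (7,22)]:
  edge (0,23)–(1,16): clear
  edge (1,16)–(10,16): clear
  edge (10,16)–(7,22): clear
  edge (7,22)–(0,23): clear
  midpoint (12,12) outside
  → clear
Obstacle 4 [(0,6) (1,0) (7,1) (11,4) (3,11)]:
  edge (0,6)–(1,0): clear
  edge (1,0)–(7,1): clear
  edge (7,1)–(11,4): clear
  edge (11,4)–(3,11): clear
  edge (3,11)–(0,6): clear
  midpoint (12,12) outside
  → clear

FREE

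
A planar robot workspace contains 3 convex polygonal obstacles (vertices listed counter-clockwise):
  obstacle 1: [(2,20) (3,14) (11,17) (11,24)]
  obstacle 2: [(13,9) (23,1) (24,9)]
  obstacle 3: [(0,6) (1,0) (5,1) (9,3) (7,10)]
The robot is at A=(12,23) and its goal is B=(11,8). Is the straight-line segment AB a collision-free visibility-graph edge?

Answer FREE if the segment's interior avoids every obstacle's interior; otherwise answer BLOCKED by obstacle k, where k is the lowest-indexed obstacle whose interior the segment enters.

FREE

Obstacle 1 [(2,20) (3,14) (11,17) (11,24)]:
  edge (2,20)–(3,14): clear
  edge (3,14)–(11,17): clear
  edge (11,17)–(11,24): clear
  edge (11,24)–(2,20): clear
  midpoint (23/2,31/2) outside
  → clear
Obstacle 2 [(13,9) (23,1) (24,9)]:
  edge (13,9)–(23,1): clear
  edge (23,1)–(24,9): clear
  edge (24,9)–(13,9): clear
  midpoint (23/2,31/2) outside
  → clear
Obstacle 3 [(0,6) (1,0) (5,1) (9,3) (7,10)]:
  edge (0,6)–(1,0): clear
  edge (1,0)–(5,1): clear
  edge (5,1)–(9,3): clear
  edge (9,3)–(7,10): clear
  edge (7,10)–(0,6): clear
  midpoint (23/2,31/2) outside
  → clear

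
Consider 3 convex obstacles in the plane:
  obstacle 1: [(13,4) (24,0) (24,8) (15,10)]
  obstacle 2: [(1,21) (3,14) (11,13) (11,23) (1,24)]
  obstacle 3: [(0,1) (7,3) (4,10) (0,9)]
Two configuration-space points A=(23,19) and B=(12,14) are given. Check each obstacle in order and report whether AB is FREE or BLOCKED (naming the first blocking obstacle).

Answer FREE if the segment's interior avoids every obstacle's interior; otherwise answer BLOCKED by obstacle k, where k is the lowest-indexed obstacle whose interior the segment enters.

Obstacle 1 [(13,4) (24,0) (24,8) (15,10)]:
  edge (13,4)–(24,0): clear
  edge (24,0)–(24,8): clear
  edge (24,8)–(15,10): clear
  edge (15,10)–(13,4): clear
  midpoint (35/2,33/2) outside
  → clear
Obstacle 2 [(1,21) (3,14) (11,13) (11,23) (1,24)]:
  edge (1,21)–(3,14): clear
  edge (3,14)–(11,13): clear
  edge (11,13)–(11,23): clear
  edge (11,23)–(1,24): clear
  edge (1,24)–(1,21): clear
  midpoint (35/2,33/2) outside
  → clear
Obstacle 3 [(0,1) (7,3) (4,10) (0,9)]:
  edge (0,1)–(7,3): clear
  edge (7,3)–(4,10): clear
  edge (4,10)–(0,9): clear
  edge (0,9)–(0,1): clear
  midpoint (35/2,33/2) outside
  → clear

FREE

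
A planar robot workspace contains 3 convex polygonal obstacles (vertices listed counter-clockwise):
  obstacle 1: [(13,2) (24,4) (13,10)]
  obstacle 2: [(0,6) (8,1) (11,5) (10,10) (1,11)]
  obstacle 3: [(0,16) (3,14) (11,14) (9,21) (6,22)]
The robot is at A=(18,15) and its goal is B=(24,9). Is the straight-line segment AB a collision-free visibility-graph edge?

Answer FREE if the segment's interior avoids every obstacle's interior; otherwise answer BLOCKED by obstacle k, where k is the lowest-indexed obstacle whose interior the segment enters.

Obstacle 1 [(13,2) (24,4) (13,10)]:
  edge (13,2)–(24,4): clear
  edge (24,4)–(13,10): clear
  edge (13,10)–(13,2): clear
  midpoint (21,12) outside
  → clear
Obstacle 2 [(0,6) (8,1) (11,5) (10,10) (1,11)]:
  edge (0,6)–(8,1): clear
  edge (8,1)–(11,5): clear
  edge (11,5)–(10,10): clear
  edge (10,10)–(1,11): clear
  edge (1,11)–(0,6): clear
  midpoint (21,12) outside
  → clear
Obstacle 3 [(0,16) (3,14) (11,14) (9,21) (6,22)]:
  edge (0,16)–(3,14): clear
  edge (3,14)–(11,14): clear
  edge (11,14)–(9,21): clear
  edge (9,21)–(6,22): clear
  edge (6,22)–(0,16): clear
  midpoint (21,12) outside
  → clear

FREE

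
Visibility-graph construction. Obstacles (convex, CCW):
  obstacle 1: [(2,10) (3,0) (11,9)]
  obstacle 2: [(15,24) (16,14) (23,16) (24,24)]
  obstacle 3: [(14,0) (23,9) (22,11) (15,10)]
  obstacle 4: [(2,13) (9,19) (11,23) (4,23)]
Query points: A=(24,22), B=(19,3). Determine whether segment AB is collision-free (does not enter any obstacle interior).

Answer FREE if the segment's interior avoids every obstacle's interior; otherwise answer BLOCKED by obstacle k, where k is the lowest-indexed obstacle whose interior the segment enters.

Obstacle 1 [(2,10) (3,0) (11,9)]:
  edge (2,10)–(3,0): clear
  edge (3,0)–(11,9): clear
  edge (11,9)–(2,10): clear
  midpoint (43/2,25/2) outside
  → clear
Obstacle 2 [(15,24) (16,14) (23,16) (24,24)]:
  edge (15,24)–(16,14): clear
  edge (16,14)–(23,16): crosses AB
  edge (23,16)–(24,24): crosses AB
  edge (24,24)–(15,24): clear
  → BLOCKED
Obstacle 3 [(14,0) (23,9) (22,11) (15,10)]:
  edge (14,0)–(23,9): crosses AB
  edge (23,9)–(22,11): clear
  edge (22,11)–(15,10): crosses AB
  edge (15,10)–(14,0): clear
  → BLOCKED
Obstacle 4 [(2,13) (9,19) (11,23) (4,23)]:
  edge (2,13)–(9,19): clear
  edge (9,19)–(11,23): clear
  edge (11,23)–(4,23): clear
  edge (4,23)–(2,13): clear
  midpoint (43/2,25/2) outside
  → clear

BLOCKED by obstacle 2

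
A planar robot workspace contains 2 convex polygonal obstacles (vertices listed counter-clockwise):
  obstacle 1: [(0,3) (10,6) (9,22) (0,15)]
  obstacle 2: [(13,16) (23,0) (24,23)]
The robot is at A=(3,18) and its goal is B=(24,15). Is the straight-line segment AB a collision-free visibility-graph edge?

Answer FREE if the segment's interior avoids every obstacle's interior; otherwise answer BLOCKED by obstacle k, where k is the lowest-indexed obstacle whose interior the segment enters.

BLOCKED by obstacle 1

Obstacle 1 [(0,3) (10,6) (9,22) (0,15)]:
  edge (0,3)–(10,6): clear
  edge (10,6)–(9,22): crosses AB
  edge (9,22)–(0,15): crosses AB
  edge (0,15)–(0,3): clear
  → BLOCKED
Obstacle 2 [(13,16) (23,0) (24,23)]:
  edge (13,16)–(23,0): clear
  edge (23,0)–(24,23): crosses AB
  edge (24,23)–(13,16): crosses AB
  → BLOCKED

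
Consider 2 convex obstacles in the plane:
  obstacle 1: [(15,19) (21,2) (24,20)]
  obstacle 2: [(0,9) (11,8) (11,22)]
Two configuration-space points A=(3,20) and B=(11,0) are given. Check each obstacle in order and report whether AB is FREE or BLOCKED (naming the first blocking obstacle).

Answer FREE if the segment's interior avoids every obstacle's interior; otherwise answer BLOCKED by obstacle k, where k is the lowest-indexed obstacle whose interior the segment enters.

Obstacle 1 [(15,19) (21,2) (24,20)]:
  edge (15,19)–(21,2): clear
  edge (21,2)–(24,20): clear
  edge (24,20)–(15,19): clear
  midpoint (7,10) outside
  → clear
Obstacle 2 [(0,9) (11,8) (11,22)]:
  edge (0,9)–(11,8): crosses AB
  edge (11,8)–(11,22): clear
  edge (11,22)–(0,9): crosses AB
  → BLOCKED

BLOCKED by obstacle 2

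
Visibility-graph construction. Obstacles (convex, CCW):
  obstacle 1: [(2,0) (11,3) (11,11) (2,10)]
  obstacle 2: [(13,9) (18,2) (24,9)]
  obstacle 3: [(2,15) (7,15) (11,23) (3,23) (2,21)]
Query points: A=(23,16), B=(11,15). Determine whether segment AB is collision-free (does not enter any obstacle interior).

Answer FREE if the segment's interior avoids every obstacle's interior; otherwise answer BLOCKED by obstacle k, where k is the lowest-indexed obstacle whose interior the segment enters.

Obstacle 1 [(2,0) (11,3) (11,11) (2,10)]:
  edge (2,0)–(11,3): clear
  edge (11,3)–(11,11): clear
  edge (11,11)–(2,10): clear
  edge (2,10)–(2,0): clear
  midpoint (17,31/2) outside
  → clear
Obstacle 2 [(13,9) (18,2) (24,9)]:
  edge (13,9)–(18,2): clear
  edge (18,2)–(24,9): clear
  edge (24,9)–(13,9): clear
  midpoint (17,31/2) outside
  → clear
Obstacle 3 [(2,15) (7,15) (11,23) (3,23) (2,21)]:
  edge (2,15)–(7,15): clear
  edge (7,15)–(11,23): clear
  edge (11,23)–(3,23): clear
  edge (3,23)–(2,21): clear
  edge (2,21)–(2,15): clear
  midpoint (17,31/2) outside
  → clear

FREE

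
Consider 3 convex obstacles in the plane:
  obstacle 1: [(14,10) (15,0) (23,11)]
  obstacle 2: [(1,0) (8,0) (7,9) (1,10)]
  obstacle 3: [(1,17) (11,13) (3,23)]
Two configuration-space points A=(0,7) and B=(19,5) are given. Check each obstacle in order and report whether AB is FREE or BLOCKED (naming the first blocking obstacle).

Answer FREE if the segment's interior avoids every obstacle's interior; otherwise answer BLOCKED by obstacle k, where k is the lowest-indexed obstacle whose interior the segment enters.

BLOCKED by obstacle 1

Obstacle 1 [(14,10) (15,0) (23,11)]:
  edge (14,10)–(15,0): crosses AB
  edge (15,0)–(23,11): crosses AB
  edge (23,11)–(14,10): clear
  → BLOCKED
Obstacle 2 [(1,0) (8,0) (7,9) (1,10)]:
  edge (1,0)–(8,0): clear
  edge (8,0)–(7,9): crosses AB
  edge (7,9)–(1,10): clear
  edge (1,10)–(1,0): crosses AB
  → BLOCKED
Obstacle 3 [(1,17) (11,13) (3,23)]:
  edge (1,17)–(11,13): clear
  edge (11,13)–(3,23): clear
  edge (3,23)–(1,17): clear
  midpoint (19/2,6) outside
  → clear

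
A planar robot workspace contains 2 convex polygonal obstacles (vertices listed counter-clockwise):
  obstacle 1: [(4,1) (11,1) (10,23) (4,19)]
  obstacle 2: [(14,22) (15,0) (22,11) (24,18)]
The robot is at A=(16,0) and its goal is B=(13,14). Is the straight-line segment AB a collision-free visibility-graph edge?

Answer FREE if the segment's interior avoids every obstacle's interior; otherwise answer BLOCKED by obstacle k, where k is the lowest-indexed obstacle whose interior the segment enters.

BLOCKED by obstacle 2

Obstacle 1 [(4,1) (11,1) (10,23) (4,19)]:
  edge (4,1)–(11,1): clear
  edge (11,1)–(10,23): clear
  edge (10,23)–(4,19): clear
  edge (4,19)–(4,1): clear
  midpoint (29/2,7) outside
  → clear
Obstacle 2 [(14,22) (15,0) (22,11) (24,18)]:
  edge (14,22)–(15,0): crosses AB
  edge (15,0)–(22,11): crosses AB
  edge (22,11)–(24,18): clear
  edge (24,18)–(14,22): clear
  → BLOCKED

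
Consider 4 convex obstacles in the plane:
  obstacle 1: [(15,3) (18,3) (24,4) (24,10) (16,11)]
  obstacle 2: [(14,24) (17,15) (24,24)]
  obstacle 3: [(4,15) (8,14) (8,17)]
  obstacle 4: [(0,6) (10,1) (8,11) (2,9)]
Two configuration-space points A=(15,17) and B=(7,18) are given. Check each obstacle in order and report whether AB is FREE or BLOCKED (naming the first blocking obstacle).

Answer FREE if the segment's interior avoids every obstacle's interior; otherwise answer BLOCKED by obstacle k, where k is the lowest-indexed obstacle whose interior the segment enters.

FREE

Obstacle 1 [(15,3) (18,3) (24,4) (24,10) (16,11)]:
  edge (15,3)–(18,3): clear
  edge (18,3)–(24,4): clear
  edge (24,4)–(24,10): clear
  edge (24,10)–(16,11): clear
  edge (16,11)–(15,3): clear
  midpoint (11,35/2) outside
  → clear
Obstacle 2 [(14,24) (17,15) (24,24)]:
  edge (14,24)–(17,15): clear
  edge (17,15)–(24,24): clear
  edge (24,24)–(14,24): clear
  midpoint (11,35/2) outside
  → clear
Obstacle 3 [(4,15) (8,14) (8,17)]:
  edge (4,15)–(8,14): clear
  edge (8,14)–(8,17): clear
  edge (8,17)–(4,15): clear
  midpoint (11,35/2) outside
  → clear
Obstacle 4 [(0,6) (10,1) (8,11) (2,9)]:
  edge (0,6)–(10,1): clear
  edge (10,1)–(8,11): clear
  edge (8,11)–(2,9): clear
  edge (2,9)–(0,6): clear
  midpoint (11,35/2) outside
  → clear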